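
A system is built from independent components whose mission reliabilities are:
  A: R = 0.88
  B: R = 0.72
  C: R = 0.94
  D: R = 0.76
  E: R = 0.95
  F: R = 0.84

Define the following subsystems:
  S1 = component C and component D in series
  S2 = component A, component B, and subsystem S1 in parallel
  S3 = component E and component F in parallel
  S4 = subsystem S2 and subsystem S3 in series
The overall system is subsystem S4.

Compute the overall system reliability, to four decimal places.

0.9825

Series (C and D): 0.940000 × 0.760000 = 0.714400
Parallel (A, B, and [0.714400]): 1 − (1 − 0.880000)(1 − 0.720000)(1 − 0.714400) = 0.990404
Parallel (E and F): 1 − (1 − 0.950000)(1 − 0.840000) = 0.992000
Series ([0.990404] and [0.992000]): 0.990404 × 0.992000 = 0.9825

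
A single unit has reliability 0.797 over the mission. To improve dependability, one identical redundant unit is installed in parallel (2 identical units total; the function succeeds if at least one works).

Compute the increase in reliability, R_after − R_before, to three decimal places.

R_before = 0.797
R_after = 1 − (1 − 0.797)^2 = 0.959
ΔR = 0.959 − 0.797 = 0.162

0.162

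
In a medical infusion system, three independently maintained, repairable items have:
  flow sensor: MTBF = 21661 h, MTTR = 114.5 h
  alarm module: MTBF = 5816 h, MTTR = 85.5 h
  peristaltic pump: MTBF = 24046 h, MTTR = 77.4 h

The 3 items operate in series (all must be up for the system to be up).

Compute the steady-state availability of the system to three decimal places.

A(flow sensor) = MTBF/(MTBF+MTTR) = 21661/(21661+114.5) = 0.994742
A(alarm module) = MTBF/(MTBF+MTTR) = 5816/(5816+85.5) = 0.985512
A(peristaltic pump) = MTBF/(MTBF+MTTR) = 24046/(24046+77.4) = 0.996791
Series availability: 0.994742 × 0.985512 × 0.996791 = 0.977

0.977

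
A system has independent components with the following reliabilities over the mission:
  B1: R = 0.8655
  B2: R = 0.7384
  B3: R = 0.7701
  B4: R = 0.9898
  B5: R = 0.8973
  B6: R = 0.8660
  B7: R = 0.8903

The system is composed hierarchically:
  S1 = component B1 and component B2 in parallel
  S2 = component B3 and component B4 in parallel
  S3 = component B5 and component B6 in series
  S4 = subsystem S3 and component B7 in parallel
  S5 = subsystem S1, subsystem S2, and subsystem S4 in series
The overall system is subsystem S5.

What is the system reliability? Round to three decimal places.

Parallel (B1 and B2): 1 − (1 − 0.86550)(1 − 0.73840) = 0.96481
Parallel (B3 and B4): 1 − (1 − 0.77010)(1 − 0.98980) = 0.99766
Series (B5 and B6): 0.89730 × 0.86600 = 0.77706
Parallel ([0.77706] and B7): 1 − (1 − 0.77706)(1 − 0.89030) = 0.97554
Series ([0.96481], [0.99766], and [0.97554]): 0.96481 × 0.99766 × 0.97554 = 0.939

0.939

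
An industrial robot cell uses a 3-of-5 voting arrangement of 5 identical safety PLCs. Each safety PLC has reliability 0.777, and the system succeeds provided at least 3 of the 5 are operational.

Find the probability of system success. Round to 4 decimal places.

R = Σ_{i=3}^{5} C(5,i) p^i (1−p)^{5−i} with p = 0.777
C(5,3)·0.777^3·0.223^2 = 0.233277
C(5,4)·0.777^4·0.223^1 = 0.406405
C(5,5)·0.777^5·0.223^0 = 0.283208
Sum = 0.9229

0.9229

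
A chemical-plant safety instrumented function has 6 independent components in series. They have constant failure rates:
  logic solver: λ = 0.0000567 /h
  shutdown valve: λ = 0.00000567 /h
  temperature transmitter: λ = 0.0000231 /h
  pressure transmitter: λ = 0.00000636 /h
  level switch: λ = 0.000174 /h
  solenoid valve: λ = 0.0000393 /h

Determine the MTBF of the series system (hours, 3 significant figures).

3280

Series of exponential components: λ_sys = Σ λ_i
λ_sys = 0.0000567 + 0.00000567 + 0.0000231 + 0.00000636 + 0.000174 + 0.0000393 = 3.0513e-04 /h
MTBF = 1 / λ_sys = 3280 h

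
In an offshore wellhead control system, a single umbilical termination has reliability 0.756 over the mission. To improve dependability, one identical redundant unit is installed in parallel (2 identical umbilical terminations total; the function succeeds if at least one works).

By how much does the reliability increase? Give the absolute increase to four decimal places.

0.1845

R_before = 0.756
R_after = 1 − (1 − 0.756)^2 = 0.9405
ΔR = 0.9405 − 0.756 = 0.1845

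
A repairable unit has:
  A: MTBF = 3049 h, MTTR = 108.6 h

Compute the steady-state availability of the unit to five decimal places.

0.96561

A(A) = MTBF/(MTBF+MTTR) = 3049/(3049+108.6) = 0.96561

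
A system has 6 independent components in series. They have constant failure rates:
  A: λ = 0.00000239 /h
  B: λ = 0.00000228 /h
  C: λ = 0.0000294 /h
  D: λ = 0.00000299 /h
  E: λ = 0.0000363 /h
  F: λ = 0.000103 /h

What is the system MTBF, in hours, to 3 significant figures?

5670

Series of exponential components: λ_sys = Σ λ_i
λ_sys = 0.00000239 + 0.00000228 + 0.0000294 + 0.00000299 + 0.0000363 + 0.000103 = 1.7636e-04 /h
MTBF = 1 / λ_sys = 5670 h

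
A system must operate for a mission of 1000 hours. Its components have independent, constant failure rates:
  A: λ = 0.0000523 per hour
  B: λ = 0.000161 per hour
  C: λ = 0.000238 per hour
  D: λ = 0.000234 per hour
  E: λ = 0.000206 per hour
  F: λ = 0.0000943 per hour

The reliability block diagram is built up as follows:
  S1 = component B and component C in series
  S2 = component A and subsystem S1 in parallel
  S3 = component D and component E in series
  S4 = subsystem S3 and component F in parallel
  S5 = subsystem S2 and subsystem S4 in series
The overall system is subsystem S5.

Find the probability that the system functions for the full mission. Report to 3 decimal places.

0.952

R(A) = exp(−0.0000523 × 1000) = 0.94904
R(B) = exp(−0.000161 × 1000) = 0.85129
R(C) = exp(−0.000238 × 1000) = 0.78820
R(D) = exp(−0.000234 × 1000) = 0.79136
R(E) = exp(−0.000206 × 1000) = 0.81383
R(F) = exp(−0.0000943 × 1000) = 0.91001
Series (B and C): 0.85129 × 0.78820 = 0.67099
Parallel (A and [0.67099]): 1 − (1 − 0.94904)(1 − 0.67099) = 0.98323
Series (D and E): 0.79136 × 0.81383 = 0.64403
Parallel ([0.64403] and F): 1 − (1 − 0.64403)(1 − 0.91001) = 0.96797
Series ([0.98323] and [0.96797]): 0.98323 × 0.96797 = 0.952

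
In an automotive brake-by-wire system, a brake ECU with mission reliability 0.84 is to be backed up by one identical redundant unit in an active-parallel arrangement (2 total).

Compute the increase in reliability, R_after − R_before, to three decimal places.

R_before = 0.84
R_after = 1 − (1 − 0.84)^2 = 0.974
ΔR = 0.974 − 0.84 = 0.134

0.134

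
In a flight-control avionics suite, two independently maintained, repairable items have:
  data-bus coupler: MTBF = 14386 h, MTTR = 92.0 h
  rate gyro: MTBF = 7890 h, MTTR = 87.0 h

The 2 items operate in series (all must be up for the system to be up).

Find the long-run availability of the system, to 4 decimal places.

0.9828

A(data-bus coupler) = MTBF/(MTBF+MTTR) = 14386/(14386+92.0) = 0.993646
A(rate gyro) = MTBF/(MTBF+MTTR) = 7890/(7890+87.0) = 0.989094
Series availability: 0.993646 × 0.989094 = 0.9828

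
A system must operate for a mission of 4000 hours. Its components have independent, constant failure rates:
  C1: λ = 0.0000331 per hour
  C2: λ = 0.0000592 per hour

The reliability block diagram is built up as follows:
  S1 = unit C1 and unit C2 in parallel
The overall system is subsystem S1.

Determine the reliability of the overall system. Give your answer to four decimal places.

0.9739

R(C1) = exp(−0.0000331 × 4000) = 0.875991
R(C2) = exp(−0.0000592 × 4000) = 0.789149
Parallel (C1 and C2): 1 − (1 − 0.875991)(1 − 0.789149) = 0.9739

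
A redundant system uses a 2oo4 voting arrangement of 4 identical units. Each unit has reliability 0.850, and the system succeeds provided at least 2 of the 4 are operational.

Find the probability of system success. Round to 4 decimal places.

R = Σ_{i=2}^{4} C(4,i) p^i (1−p)^{4−i} with p = 0.850
C(4,2)·0.850^2·0.150^2 = 0.097538
C(4,3)·0.850^3·0.150^1 = 0.368475
C(4,4)·0.850^4·0.150^0 = 0.522006
Sum = 0.9880

0.9880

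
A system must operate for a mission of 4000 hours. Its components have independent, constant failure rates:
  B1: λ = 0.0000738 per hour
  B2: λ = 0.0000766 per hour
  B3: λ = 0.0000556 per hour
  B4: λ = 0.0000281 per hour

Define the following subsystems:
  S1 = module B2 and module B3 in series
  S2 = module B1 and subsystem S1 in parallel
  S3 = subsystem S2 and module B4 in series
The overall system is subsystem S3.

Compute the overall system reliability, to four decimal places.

R(B1) = exp(−0.0000738 × 4000) = 0.744383
R(B2) = exp(−0.0000766 × 4000) = 0.736092
R(B3) = exp(−0.0000556 × 4000) = 0.800595
R(B4) = exp(−0.0000281 × 4000) = 0.893687
Series (B2 and B3): 0.736092 × 0.800595 = 0.589312
Parallel (B1 and [0.589312]): 1 − (1 − 0.744383)(1 − 0.589312) = 0.895021
Series ([0.895021] and B4): 0.895021 × 0.893687 = 0.7999

0.7999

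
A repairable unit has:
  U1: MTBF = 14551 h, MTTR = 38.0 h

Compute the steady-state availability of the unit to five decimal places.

A(U1) = MTBF/(MTBF+MTTR) = 14551/(14551+38.0) = 0.99740

0.99740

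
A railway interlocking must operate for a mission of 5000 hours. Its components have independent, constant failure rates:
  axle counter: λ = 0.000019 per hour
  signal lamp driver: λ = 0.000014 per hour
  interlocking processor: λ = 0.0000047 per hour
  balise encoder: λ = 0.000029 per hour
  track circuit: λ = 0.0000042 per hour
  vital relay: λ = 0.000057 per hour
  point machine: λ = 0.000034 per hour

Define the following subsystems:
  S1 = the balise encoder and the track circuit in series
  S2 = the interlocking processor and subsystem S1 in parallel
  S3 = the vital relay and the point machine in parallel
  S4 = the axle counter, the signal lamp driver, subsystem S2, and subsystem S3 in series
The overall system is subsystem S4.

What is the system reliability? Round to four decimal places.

R(axle counter) = exp(−0.000019 × 5000) = 0.909373
R(signal lamp driver) = exp(−0.000014 × 5000) = 0.932394
R(interlocking processor) = exp(−0.0000047 × 5000) = 0.976774
R(balise encoder) = exp(−0.000029 × 5000) = 0.865022
R(track circuit) = exp(−0.0000042 × 5000) = 0.979219
R(vital relay) = exp(−0.000057 × 5000) = 0.752014
R(point machine) = exp(−0.000034 × 5000) = 0.843665
Series (balise encoder and track circuit): 0.865022 × 0.979219 = 0.847046
Parallel (interlocking processor and [0.847046]): 1 − (1 − 0.976774)(1 − 0.847046) = 0.996447
Parallel (vital relay and point machine): 1 − (1 − 0.752014)(1 − 0.843665) = 0.961231
Series (axle counter, signal lamp driver, [0.996447], and [0.961231]): 0.909373 × 0.932394 × 0.996447 × 0.961231 = 0.8121

0.8121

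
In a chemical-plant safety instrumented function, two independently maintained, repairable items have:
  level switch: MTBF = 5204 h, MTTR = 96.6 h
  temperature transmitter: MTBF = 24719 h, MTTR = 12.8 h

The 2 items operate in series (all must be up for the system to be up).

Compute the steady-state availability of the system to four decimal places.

A(level switch) = MTBF/(MTBF+MTTR) = 5204/(5204+96.6) = 0.981776
A(temperature transmitter) = MTBF/(MTBF+MTTR) = 24719/(24719+12.8) = 0.999482
Series availability: 0.981776 × 0.999482 = 0.9813

0.9813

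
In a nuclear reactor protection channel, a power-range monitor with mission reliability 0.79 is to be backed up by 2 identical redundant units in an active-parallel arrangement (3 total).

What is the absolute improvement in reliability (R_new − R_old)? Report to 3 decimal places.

0.201

R_before = 0.79
R_after = 1 − (1 − 0.79)^3 = 0.991
ΔR = 0.991 − 0.79 = 0.201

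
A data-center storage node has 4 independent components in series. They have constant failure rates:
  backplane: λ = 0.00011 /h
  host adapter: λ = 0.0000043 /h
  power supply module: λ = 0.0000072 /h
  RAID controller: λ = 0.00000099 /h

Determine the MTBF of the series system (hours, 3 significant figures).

Series of exponential components: λ_sys = Σ λ_i
λ_sys = 0.00011 + 0.0000043 + 0.0000072 + 0.00000099 = 1.2249e-04 /h
MTBF = 1 / λ_sys = 8160 h

8160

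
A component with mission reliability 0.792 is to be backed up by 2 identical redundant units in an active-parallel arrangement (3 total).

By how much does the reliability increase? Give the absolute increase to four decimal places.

R_before = 0.792
R_after = 1 − (1 − 0.792)^3 = 0.9910
ΔR = 0.9910 − 0.792 = 0.1990

0.1990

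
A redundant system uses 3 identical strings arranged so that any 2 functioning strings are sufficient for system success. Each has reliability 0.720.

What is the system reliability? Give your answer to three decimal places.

0.809

R = Σ_{i=2}^{3} C(3,i) p^i (1−p)^{3−i} with p = 0.720
C(3,2)·0.720^2·0.280^1 = 0.43546
C(3,3)·0.720^3·0.280^0 = 0.37325
Sum = 0.809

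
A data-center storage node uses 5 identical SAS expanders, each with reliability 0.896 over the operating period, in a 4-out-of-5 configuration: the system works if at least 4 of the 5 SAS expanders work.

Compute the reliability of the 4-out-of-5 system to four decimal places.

0.9126

R = Σ_{i=4}^{5} C(5,i) p^i (1−p)^{5−i} with p = 0.896
C(5,4)·0.896^4·0.104^1 = 0.335147
C(5,5)·0.896^5·0.104^0 = 0.577484
Sum = 0.9126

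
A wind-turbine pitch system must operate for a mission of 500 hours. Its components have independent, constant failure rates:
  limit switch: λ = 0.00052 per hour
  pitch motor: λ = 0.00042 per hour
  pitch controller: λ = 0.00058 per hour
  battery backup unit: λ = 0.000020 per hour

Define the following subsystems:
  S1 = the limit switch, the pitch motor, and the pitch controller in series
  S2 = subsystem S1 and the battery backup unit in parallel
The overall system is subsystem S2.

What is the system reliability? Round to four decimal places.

R(limit switch) = exp(−0.00052 × 500) = 0.771052
R(pitch motor) = exp(−0.00042 × 500) = 0.810584
R(pitch controller) = exp(−0.00058 × 500) = 0.748264
R(battery backup unit) = exp(−0.000020 × 500) = 0.990050
Series (limit switch, pitch motor, and pitch controller): 0.771052 × 0.810584 × 0.748264 = 0.467667
Parallel ([0.467667] and battery backup unit): 1 − (1 − 0.467667)(1 − 0.990050) = 0.9947

0.9947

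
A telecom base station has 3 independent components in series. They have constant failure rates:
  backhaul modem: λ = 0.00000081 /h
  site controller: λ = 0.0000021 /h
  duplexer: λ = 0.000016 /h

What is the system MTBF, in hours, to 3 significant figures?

52900

Series of exponential components: λ_sys = Σ λ_i
λ_sys = 0.00000081 + 0.0000021 + 0.000016 = 1.8910e-05 /h
MTBF = 1 / λ_sys = 52900 h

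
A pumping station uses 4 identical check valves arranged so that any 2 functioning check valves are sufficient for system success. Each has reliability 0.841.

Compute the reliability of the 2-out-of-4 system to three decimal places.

0.986

R = Σ_{i=2}^{4} C(4,i) p^i (1−p)^{4−i} with p = 0.841
C(4,2)·0.841^2·0.159^2 = 0.10728
C(4,3)·0.841^3·0.159^1 = 0.37831
C(4,4)·0.841^4·0.159^0 = 0.50025
Sum = 0.986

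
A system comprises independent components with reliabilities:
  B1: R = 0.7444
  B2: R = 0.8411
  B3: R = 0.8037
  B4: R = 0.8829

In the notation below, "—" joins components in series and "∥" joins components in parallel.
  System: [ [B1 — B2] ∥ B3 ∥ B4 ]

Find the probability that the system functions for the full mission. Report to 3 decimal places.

0.991

Series (B1 and B2): 0.74440 × 0.84110 = 0.62611
Parallel ([0.62611], B3, and B4): 1 − (1 − 0.62611)(1 − 0.80370)(1 − 0.88290) = 0.991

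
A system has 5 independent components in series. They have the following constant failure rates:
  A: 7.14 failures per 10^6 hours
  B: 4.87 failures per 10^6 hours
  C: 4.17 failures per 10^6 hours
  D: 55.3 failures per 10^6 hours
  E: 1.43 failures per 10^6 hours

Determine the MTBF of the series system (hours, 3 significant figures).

13700

Series of exponential components: λ_sys = Σ λ_i
λ_sys = 0.00000714 + 0.00000487 + 0.00000417 + 0.0000553 + 0.00000143 = 7.2910e-05 /h
MTBF = 1 / λ_sys = 13700 h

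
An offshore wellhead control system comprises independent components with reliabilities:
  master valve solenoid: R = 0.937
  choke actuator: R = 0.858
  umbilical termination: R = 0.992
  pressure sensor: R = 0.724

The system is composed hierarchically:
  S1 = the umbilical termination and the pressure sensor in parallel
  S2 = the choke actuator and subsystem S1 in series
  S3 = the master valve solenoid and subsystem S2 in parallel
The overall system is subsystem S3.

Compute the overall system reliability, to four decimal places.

0.9909

Parallel (umbilical termination and pressure sensor): 1 − (1 − 0.992000)(1 − 0.724000) = 0.997792
Series (choke actuator and [0.997792]): 0.858000 × 0.997792 = 0.856106
Parallel (master valve solenoid and [0.856106]): 1 − (1 − 0.937000)(1 − 0.856106) = 0.9909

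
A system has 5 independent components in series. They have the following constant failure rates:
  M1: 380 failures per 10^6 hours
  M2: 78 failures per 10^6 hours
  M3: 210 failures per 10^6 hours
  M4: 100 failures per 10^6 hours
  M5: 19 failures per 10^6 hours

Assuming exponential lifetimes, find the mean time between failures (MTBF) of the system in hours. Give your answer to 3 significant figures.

Series of exponential components: λ_sys = Σ λ_i
λ_sys = 0.00038 + 0.000078 + 0.00021 + 0.00010 + 0.000019 = 7.8700e-04 /h
MTBF = 1 / λ_sys = 1270 h

1270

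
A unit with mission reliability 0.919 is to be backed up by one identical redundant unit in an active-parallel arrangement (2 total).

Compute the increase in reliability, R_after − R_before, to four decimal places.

0.0744

R_before = 0.919
R_after = 1 − (1 − 0.919)^2 = 0.9934
ΔR = 0.9934 − 0.919 = 0.0744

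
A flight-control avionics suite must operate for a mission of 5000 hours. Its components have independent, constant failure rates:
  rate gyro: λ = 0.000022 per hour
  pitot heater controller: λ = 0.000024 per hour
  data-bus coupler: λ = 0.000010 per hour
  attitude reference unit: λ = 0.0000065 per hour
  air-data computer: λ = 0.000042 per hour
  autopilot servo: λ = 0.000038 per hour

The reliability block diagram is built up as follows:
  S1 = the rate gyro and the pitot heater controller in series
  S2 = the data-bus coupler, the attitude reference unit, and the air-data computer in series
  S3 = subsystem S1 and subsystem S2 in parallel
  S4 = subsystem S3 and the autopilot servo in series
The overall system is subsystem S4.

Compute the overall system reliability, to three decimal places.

0.784

R(rate gyro) = exp(−0.000022 × 5000) = 0.89583
R(pitot heater controller) = exp(−0.000024 × 5000) = 0.88692
R(data-bus coupler) = exp(−0.000010 × 5000) = 0.95123
R(attitude reference unit) = exp(−0.0000065 × 5000) = 0.96802
R(air-data computer) = exp(−0.000042 × 5000) = 0.81058
R(autopilot servo) = exp(−0.000038 × 5000) = 0.82696
Series (rate gyro and pitot heater controller): 0.89583 × 0.88692 = 0.79453
Series (data-bus coupler, attitude reference unit, and air-data computer): 0.95123 × 0.96802 × 0.81058 = 0.74639
Parallel ([0.79453] and [0.74639]): 1 − (1 − 0.79453)(1 − 0.74639) = 0.94789
Series ([0.94789] and autopilot servo): 0.94789 × 0.82696 = 0.784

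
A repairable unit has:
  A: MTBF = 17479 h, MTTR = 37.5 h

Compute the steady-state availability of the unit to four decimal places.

A(A) = MTBF/(MTBF+MTTR) = 17479/(17479+37.5) = 0.9979

0.9979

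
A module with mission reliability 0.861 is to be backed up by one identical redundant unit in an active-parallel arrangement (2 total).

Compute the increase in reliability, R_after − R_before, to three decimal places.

R_before = 0.861
R_after = 1 − (1 − 0.861)^2 = 0.981
ΔR = 0.981 − 0.861 = 0.120

0.120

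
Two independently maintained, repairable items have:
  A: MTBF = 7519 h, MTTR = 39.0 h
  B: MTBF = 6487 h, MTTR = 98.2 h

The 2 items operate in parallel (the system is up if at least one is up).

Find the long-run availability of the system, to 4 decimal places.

A(A) = MTBF/(MTBF+MTTR) = 7519/(7519+39.0) = 0.994840
A(B) = MTBF/(MTBF+MTTR) = 6487/(6487+98.2) = 0.985088
Parallel availability: 1 − (1 − 0.994840)(1 − 0.985088) = 0.9999

0.9999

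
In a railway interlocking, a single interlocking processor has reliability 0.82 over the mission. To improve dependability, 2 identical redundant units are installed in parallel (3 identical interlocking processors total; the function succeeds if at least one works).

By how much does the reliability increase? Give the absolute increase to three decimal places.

R_before = 0.82
R_after = 1 − (1 − 0.82)^3 = 0.994
ΔR = 0.994 − 0.82 = 0.174

0.174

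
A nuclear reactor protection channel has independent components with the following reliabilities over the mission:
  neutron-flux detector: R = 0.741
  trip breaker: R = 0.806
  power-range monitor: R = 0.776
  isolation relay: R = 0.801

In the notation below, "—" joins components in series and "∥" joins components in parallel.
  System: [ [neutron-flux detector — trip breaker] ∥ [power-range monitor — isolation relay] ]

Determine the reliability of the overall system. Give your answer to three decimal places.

0.848

Series (neutron-flux detector and trip breaker): 0.74100 × 0.80600 = 0.59725
Series (power-range monitor and isolation relay): 0.77600 × 0.80100 = 0.62158
Parallel ([0.59725] and [0.62158]): 1 − (1 − 0.59725)(1 − 0.62158) = 0.848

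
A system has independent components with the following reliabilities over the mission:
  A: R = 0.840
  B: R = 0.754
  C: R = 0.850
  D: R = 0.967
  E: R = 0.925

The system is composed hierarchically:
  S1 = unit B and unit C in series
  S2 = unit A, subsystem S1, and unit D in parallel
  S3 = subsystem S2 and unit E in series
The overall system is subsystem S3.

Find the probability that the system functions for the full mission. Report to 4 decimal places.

Series (B and C): 0.754000 × 0.850000 = 0.640900
Parallel (A, [0.640900], and D): 1 − (1 − 0.840000)(1 − 0.640900)(1 − 0.967000) = 0.998104
Series ([0.998104] and E): 0.998104 × 0.925000 = 0.9232

0.9232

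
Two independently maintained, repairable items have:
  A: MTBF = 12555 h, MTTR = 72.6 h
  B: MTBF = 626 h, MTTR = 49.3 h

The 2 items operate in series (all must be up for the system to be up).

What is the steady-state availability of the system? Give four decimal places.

A(A) = MTBF/(MTBF+MTTR) = 12555/(12555+72.6) = 0.994251
A(B) = MTBF/(MTBF+MTTR) = 626/(626+49.3) = 0.926995
Series availability: 0.994251 × 0.926995 = 0.9217

0.9217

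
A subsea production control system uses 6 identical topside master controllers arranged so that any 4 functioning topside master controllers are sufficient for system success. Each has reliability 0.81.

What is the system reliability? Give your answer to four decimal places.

0.9130

R = Σ_{i=4}^{6} C(6,i) p^i (1−p)^{6−i} with p = 0.81
C(6,4)·0.81^4·0.19^2 = 0.233098
C(6,5)·0.81^5·0.19^1 = 0.397493
C(6,6)·0.81^6·0.19^0 = 0.282430
Sum = 0.9130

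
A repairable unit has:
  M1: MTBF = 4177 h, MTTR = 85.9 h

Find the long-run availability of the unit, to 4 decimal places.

0.9798

A(M1) = MTBF/(MTBF+MTTR) = 4177/(4177+85.9) = 0.9798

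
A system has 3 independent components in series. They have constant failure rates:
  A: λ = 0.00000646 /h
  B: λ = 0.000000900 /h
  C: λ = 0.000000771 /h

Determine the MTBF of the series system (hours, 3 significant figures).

123000

Series of exponential components: λ_sys = Σ λ_i
λ_sys = 0.00000646 + 0.000000900 + 0.000000771 = 8.1310e-06 /h
MTBF = 1 / λ_sys = 123000 h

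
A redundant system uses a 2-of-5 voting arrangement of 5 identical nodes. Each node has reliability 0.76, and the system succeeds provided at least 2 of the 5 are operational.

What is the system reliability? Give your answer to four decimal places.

0.9866

R = Σ_{i=2}^{5} C(5,i) p^i (1−p)^{5−i} with p = 0.76
C(5,2)·0.76^2·0.24^3 = 0.079847
C(5,3)·0.76^3·0.24^2 = 0.252850
C(5,4)·0.76^4·0.24^1 = 0.400346
C(5,5)·0.76^5·0.24^0 = 0.253553
Sum = 0.9866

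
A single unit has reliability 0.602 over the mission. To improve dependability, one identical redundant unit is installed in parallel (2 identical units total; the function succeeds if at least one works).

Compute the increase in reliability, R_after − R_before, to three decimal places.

0.240

R_before = 0.602
R_after = 1 − (1 − 0.602)^2 = 0.842
ΔR = 0.842 − 0.602 = 0.240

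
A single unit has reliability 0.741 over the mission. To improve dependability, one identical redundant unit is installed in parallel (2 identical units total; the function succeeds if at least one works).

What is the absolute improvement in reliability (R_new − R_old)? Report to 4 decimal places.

0.1919

R_before = 0.741
R_after = 1 − (1 − 0.741)^2 = 0.9329
ΔR = 0.9329 − 0.741 = 0.1919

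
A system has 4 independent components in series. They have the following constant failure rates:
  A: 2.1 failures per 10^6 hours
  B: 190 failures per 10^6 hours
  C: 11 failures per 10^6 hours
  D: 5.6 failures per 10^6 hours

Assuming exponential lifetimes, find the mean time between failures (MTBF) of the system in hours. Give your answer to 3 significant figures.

4790

Series of exponential components: λ_sys = Σ λ_i
λ_sys = 0.0000021 + 0.00019 + 0.000011 + 0.0000056 = 2.0870e-04 /h
MTBF = 1 / λ_sys = 4790 h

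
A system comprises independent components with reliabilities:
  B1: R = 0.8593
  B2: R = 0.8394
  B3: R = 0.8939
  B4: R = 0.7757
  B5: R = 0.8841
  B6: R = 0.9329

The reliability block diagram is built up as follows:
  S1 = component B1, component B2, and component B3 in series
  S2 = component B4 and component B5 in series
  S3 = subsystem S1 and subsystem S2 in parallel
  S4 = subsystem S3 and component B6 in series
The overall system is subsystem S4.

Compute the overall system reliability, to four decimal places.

0.8288

Series (B1, B2, and B3): 0.859300 × 0.839400 × 0.893900 = 0.644767
Series (B4 and B5): 0.775700 × 0.884100 = 0.685796
Parallel ([0.644767] and [0.685796]): 1 − (1 − 0.644767)(1 − 0.685796) = 0.888384
Series ([0.888384] and B6): 0.888384 × 0.932900 = 0.8288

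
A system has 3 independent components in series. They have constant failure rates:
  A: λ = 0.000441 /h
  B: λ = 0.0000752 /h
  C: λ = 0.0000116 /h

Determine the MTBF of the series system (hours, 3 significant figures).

1890

Series of exponential components: λ_sys = Σ λ_i
λ_sys = 0.000441 + 0.0000752 + 0.0000116 = 5.2780e-04 /h
MTBF = 1 / λ_sys = 1890 h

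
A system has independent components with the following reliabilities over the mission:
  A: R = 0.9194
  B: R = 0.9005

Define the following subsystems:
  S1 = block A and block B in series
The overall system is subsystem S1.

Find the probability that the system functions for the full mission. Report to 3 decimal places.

0.828

Series (A and B): 0.91940 × 0.90050 = 0.828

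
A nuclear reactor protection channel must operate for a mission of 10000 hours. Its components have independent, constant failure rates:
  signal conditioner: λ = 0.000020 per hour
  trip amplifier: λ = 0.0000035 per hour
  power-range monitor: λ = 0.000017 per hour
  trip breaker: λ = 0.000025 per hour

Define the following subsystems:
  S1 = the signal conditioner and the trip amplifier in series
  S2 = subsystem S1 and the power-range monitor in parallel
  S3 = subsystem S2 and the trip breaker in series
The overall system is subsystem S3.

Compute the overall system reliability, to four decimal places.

R(signal conditioner) = exp(−0.000020 × 10000) = 0.818731
R(trip amplifier) = exp(−0.0000035 × 10000) = 0.965605
R(power-range monitor) = exp(−0.000017 × 10000) = 0.843665
R(trip breaker) = exp(−0.000025 × 10000) = 0.778801
Series (signal conditioner and trip amplifier): 0.818731 × 0.965605 = 0.790571
Parallel ([0.790571] and power-range monitor): 1 − (1 − 0.790571)(1 − 0.843665) = 0.967259
Series ([0.967259] and trip breaker): 0.967259 × 0.778801 = 0.7533

0.7533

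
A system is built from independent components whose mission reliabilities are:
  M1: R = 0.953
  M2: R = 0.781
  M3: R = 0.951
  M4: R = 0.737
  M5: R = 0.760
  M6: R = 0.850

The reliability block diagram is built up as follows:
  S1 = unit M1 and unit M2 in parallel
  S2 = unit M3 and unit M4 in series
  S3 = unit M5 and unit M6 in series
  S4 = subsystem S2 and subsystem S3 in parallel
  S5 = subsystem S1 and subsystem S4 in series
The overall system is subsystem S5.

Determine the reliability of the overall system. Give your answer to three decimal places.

Parallel (M1 and M2): 1 − (1 − 0.95300)(1 − 0.78100) = 0.98971
Series (M3 and M4): 0.95100 × 0.73700 = 0.70089
Series (M5 and M6): 0.76000 × 0.85000 = 0.64600
Parallel ([0.70089] and [0.64600]): 1 − (1 − 0.70089)(1 − 0.64600) = 0.89412
Series ([0.98971] and [0.89412]): 0.98971 × 0.89412 = 0.885

0.885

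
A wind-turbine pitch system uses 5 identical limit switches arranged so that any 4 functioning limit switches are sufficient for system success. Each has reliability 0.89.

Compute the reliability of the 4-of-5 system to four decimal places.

0.9035

R = Σ_{i=4}^{5} C(5,i) p^i (1−p)^{5−i} with p = 0.89
C(5,4)·0.89^4·0.11^1 = 0.345082
C(5,5)·0.89^5·0.11^0 = 0.558406
Sum = 0.9035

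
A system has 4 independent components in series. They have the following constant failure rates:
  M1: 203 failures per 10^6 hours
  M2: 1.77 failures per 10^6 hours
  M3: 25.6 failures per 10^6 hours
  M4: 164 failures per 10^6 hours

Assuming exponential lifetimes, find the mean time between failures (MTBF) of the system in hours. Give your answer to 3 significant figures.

2540

Series of exponential components: λ_sys = Σ λ_i
λ_sys = 0.000203 + 0.00000177 + 0.0000256 + 0.000164 = 3.9437e-04 /h
MTBF = 1 / λ_sys = 2540 h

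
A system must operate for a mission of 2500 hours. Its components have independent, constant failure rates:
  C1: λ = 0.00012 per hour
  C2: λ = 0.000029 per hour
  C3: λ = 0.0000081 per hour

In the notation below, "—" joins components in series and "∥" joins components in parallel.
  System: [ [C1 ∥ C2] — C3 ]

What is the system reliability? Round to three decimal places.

R(C1) = exp(−0.00012 × 2500) = 0.74082
R(C2) = exp(−0.000029 × 2500) = 0.93007
R(C3) = exp(−0.0000081 × 2500) = 0.97995
Parallel (C1 and C2): 1 − (1 − 0.74082)(1 − 0.93007) = 0.98188
Series ([0.98188] and C3): 0.98188 × 0.97995 = 0.962

0.962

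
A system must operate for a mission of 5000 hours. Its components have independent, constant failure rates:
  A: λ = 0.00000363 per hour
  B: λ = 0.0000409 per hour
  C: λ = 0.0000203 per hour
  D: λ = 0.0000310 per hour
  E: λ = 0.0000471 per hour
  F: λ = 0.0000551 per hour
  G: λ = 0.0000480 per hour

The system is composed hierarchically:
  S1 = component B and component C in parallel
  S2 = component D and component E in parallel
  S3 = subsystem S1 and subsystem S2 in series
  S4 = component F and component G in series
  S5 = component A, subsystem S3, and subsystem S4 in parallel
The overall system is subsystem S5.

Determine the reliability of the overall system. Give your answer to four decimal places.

0.9997

R(A) = exp(−0.00000363 × 5000) = 0.982014
R(B) = exp(−0.0000409 × 5000) = 0.815055
R(C) = exp(−0.0000203 × 5000) = 0.903481
R(D) = exp(−0.0000310 × 5000) = 0.856415
R(E) = exp(−0.0000471 × 5000) = 0.790176
R(F) = exp(−0.0000551 × 5000) = 0.759192
R(G) = exp(−0.0000480 × 5000) = 0.786628
Parallel (B and C): 1 − (1 − 0.815055)(1 − 0.903481) = 0.982149
Parallel (D and E): 1 − (1 − 0.856415)(1 − 0.790176) = 0.969872
Series ([0.982149] and [0.969872]): 0.982149 × 0.969872 = 0.952559
Series (F and G): 0.759192 × 0.786628 = 0.597202
Parallel (A, [0.952559], and [0.597202]): 1 − (1 − 0.982014)(1 − 0.952559)(1 − 0.597202) = 0.9997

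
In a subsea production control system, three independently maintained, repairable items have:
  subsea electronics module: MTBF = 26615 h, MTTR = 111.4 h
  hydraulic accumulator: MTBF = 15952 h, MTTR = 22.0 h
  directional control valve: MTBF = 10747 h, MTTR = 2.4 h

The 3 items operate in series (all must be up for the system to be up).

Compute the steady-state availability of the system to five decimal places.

0.99424

A(subsea electronics module) = MTBF/(MTBF+MTTR) = 26615/(26615+111.4) = 0.995832
A(hydraulic accumulator) = MTBF/(MTBF+MTTR) = 15952/(15952+22.0) = 0.998623
A(directional control valve) = MTBF/(MTBF+MTTR) = 10747/(10747+2.4) = 0.999777
Series availability: 0.995832 × 0.998623 × 0.999777 = 0.99424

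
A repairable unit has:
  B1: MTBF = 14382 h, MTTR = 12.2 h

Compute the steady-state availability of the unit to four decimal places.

A(B1) = MTBF/(MTBF+MTTR) = 14382/(14382+12.2) = 0.9992

0.9992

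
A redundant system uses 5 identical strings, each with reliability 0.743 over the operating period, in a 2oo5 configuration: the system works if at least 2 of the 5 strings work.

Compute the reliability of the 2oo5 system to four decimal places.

R = Σ_{i=2}^{5} C(5,i) p^i (1−p)^{5−i} with p = 0.743
C(5,2)·0.743^2·0.257^3 = 0.093708
C(5,3)·0.743^3·0.257^2 = 0.270915
C(5,4)·0.743^4·0.257^1 = 0.391614
C(5,5)·0.743^5·0.257^0 = 0.226435
Sum = 0.9827

0.9827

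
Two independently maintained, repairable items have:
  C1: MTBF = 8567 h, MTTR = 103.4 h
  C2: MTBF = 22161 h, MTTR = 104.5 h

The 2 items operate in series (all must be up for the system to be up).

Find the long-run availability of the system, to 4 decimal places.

0.9834

A(C1) = MTBF/(MTBF+MTTR) = 8567/(8567+103.4) = 0.988074
A(C2) = MTBF/(MTBF+MTTR) = 22161/(22161+104.5) = 0.995307
Series availability: 0.988074 × 0.995307 = 0.9834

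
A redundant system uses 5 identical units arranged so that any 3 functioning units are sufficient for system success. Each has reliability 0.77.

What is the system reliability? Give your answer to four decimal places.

0.9164

R = Σ_{i=3}^{5} C(5,i) p^i (1−p)^{5−i} with p = 0.77
C(5,3)·0.77^3·0.23^2 = 0.241506
C(5,4)·0.77^4·0.23^1 = 0.404260
C(5,5)·0.77^5·0.23^0 = 0.270678
Sum = 0.9164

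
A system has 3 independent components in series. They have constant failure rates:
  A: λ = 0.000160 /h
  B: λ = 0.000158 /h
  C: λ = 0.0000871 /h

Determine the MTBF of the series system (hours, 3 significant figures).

Series of exponential components: λ_sys = Σ λ_i
λ_sys = 0.000160 + 0.000158 + 0.0000871 = 4.0510e-04 /h
MTBF = 1 / λ_sys = 2470 h

2470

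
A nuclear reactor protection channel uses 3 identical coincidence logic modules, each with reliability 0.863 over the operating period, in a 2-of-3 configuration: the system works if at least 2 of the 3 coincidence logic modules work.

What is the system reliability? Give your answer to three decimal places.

0.949

R = Σ_{i=2}^{3} C(3,i) p^i (1−p)^{3−i} with p = 0.863
C(3,2)·0.863^2·0.137^1 = 0.30610
C(3,3)·0.863^3·0.137^0 = 0.64274
Sum = 0.949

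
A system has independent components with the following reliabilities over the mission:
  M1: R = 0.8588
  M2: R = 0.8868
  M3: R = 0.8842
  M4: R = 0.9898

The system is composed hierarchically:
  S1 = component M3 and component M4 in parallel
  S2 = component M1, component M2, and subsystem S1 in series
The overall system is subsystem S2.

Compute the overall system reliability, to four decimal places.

0.7607

Parallel (M3 and M4): 1 − (1 − 0.884200)(1 − 0.989800) = 0.998819
Series (M1, M2, and [0.998819]): 0.858800 × 0.886800 × 0.998819 = 0.7607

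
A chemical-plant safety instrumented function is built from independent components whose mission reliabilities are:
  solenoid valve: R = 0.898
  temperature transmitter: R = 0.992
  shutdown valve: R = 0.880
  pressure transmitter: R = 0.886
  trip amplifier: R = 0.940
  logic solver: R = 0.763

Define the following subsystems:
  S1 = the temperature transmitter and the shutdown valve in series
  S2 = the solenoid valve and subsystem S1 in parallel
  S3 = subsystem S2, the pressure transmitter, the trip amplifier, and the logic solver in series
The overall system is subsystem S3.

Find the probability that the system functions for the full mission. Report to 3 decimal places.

0.627

Series (temperature transmitter and shutdown valve): 0.99200 × 0.88000 = 0.87296
Parallel (solenoid valve and [0.87296]): 1 − (1 − 0.89800)(1 − 0.87296) = 0.98704
Series ([0.98704], pressure transmitter, trip amplifier, and logic solver): 0.98704 × 0.88600 × 0.94000 × 0.76300 = 0.627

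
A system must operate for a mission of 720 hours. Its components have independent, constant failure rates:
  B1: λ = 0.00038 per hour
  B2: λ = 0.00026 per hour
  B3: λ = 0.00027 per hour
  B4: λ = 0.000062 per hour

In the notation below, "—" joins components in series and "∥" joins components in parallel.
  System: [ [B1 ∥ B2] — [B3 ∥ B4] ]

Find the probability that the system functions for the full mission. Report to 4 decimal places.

0.9517

R(B1) = exp(−0.00038 × 720) = 0.760636
R(B2) = exp(−0.00026 × 720) = 0.829278
R(B3) = exp(−0.00027 × 720) = 0.823329
R(B4) = exp(−0.000062 × 720) = 0.956342
Parallel (B1 and B2): 1 − (1 − 0.760636)(1 − 0.829278) = 0.959135
Parallel (B3 and B4): 1 − (1 − 0.823329)(1 − 0.956342) = 0.992287
Series ([0.959135] and [0.992287]): 0.959135 × 0.992287 = 0.9517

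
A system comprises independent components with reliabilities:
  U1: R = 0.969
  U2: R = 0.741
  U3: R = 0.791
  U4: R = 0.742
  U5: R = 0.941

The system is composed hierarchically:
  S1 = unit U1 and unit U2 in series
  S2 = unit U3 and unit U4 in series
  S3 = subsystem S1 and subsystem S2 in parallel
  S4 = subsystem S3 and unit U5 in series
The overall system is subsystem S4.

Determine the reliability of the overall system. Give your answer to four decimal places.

Series (U1 and U2): 0.969000 × 0.741000 = 0.718029
Series (U3 and U4): 0.791000 × 0.742000 = 0.586922
Parallel ([0.718029] and [0.586922]): 1 − (1 − 0.718029)(1 − 0.586922) = 0.883524
Series ([0.883524] and U5): 0.883524 × 0.941000 = 0.8314

0.8314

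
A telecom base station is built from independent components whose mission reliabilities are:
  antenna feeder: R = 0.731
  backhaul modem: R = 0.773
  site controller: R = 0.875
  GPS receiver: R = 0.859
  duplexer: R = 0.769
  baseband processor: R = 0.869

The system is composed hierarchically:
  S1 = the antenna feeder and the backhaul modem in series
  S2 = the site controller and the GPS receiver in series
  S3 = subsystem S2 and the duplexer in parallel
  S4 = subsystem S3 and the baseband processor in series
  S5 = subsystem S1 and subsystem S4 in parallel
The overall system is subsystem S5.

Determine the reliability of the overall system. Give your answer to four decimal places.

Series (antenna feeder and backhaul modem): 0.731000 × 0.773000 = 0.565063
Series (site controller and GPS receiver): 0.875000 × 0.859000 = 0.751625
Parallel ([0.751625] and duplexer): 1 − (1 − 0.751625)(1 − 0.769000) = 0.942625
Series ([0.942625] and baseband processor): 0.942625 × 0.869000 = 0.819141
Parallel ([0.565063] and [0.819141]): 1 − (1 − 0.565063)(1 − 0.819141) = 0.9213

0.9213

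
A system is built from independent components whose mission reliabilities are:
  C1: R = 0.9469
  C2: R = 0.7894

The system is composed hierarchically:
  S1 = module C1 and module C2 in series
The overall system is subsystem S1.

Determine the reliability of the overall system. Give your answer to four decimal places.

Series (C1 and C2): 0.946900 × 0.789400 = 0.7475

0.7475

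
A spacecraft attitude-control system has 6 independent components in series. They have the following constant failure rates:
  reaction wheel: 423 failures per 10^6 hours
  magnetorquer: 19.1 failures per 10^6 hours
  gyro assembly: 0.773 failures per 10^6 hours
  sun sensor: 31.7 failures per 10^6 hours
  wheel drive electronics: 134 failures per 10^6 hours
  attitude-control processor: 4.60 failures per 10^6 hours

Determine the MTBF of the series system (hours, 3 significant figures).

Series of exponential components: λ_sys = Σ λ_i
λ_sys = 0.000423 + 0.0000191 + 0.000000773 + 0.0000317 + 0.000134 + 0.00000460 = 6.1317e-04 /h
MTBF = 1 / λ_sys = 1630 h

1630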